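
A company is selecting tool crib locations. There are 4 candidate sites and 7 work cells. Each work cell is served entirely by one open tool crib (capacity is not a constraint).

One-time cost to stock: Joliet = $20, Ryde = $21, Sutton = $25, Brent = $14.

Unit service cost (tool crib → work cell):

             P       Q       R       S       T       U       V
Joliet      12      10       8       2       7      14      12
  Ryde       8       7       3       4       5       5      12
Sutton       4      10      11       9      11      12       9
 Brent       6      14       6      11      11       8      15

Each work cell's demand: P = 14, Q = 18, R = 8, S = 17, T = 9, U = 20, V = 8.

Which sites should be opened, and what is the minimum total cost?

Open Joliet, Ryde and Sutton; minimum total cost 523.

For any fixed open set, each work cell goes to its cheapest open site; total = fixed + service.
{Joliet, Ryde, Sutton}: P→Sutton 4·14=56, Q→Ryde 7·18=126, R→Ryde 3·8=24, S→Joliet 2·17=34, T→Ryde 5·9=45, U→Ryde 5·20=100, V→Sutton 9·8=72. Service 457; fixed 66; total 523.
{Joliet, Ryde, Sutton, Brent}: service 457 + fixed 80 = 537
{Ryde, Sutton}: service 491 + fixed 46 = 537
{Brent}: service 950 + fixed 14 = 964
No other subset beats 523.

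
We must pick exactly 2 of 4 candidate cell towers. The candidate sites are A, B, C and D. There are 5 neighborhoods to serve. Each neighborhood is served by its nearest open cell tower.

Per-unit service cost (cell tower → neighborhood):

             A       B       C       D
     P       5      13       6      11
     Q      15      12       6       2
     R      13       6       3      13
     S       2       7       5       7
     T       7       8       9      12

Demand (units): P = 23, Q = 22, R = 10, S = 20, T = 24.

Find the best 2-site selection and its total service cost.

With exactly 2 open, each neighborhood uses its cheapest among the chosen.
{A, C}: P→A 5·23=115, Q→C 6·22=132, R→C 3·10=30, S→A 2·20=40, T→A 7·24=168. Service cost 485.
{A, D}: service cost 497
{C, D}: service cost 528
Among all 6 size-2 choices, {A, C} is lowest.

Choose A and C; total service cost 485.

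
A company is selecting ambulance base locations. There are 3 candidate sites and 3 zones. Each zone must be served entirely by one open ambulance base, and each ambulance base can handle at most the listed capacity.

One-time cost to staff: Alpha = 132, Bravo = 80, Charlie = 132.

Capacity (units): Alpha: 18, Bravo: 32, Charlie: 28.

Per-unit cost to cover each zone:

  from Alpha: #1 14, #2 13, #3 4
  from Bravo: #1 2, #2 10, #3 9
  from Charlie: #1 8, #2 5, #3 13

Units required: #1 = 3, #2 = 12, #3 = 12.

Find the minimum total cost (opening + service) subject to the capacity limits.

Minimum total cost: 314

Open {Bravo}: #1→Bravo 2·3=6, #2→Bravo 10·12=120, #3→Bravo 9·12=108.
Loads: Bravo carries 27/32. Service 234; fixed 80; total 314.
Next best feasible plan costs 372.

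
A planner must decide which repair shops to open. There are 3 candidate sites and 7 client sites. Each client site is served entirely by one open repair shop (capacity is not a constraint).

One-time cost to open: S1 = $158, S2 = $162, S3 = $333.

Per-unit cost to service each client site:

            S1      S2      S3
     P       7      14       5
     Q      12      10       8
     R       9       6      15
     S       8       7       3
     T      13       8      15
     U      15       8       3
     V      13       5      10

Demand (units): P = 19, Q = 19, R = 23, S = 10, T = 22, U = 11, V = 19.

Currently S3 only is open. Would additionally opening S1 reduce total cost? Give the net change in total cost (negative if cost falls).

Yes — net change −24 (cost falls by 24).

Current service cost with {S3}: 1175.
Adding S1: each client site re-picks its cheapest; new service cost 993, saving 182.
Extra fixed cost: 158. Net change = 158 − 182 = -24.
(Totals: 1508 → 1484.)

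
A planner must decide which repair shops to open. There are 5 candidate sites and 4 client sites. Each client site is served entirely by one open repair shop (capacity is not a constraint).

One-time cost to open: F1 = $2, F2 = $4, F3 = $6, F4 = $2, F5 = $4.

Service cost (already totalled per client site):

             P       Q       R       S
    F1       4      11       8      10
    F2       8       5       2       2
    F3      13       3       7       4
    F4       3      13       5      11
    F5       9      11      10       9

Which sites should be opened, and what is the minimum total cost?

For any fixed open set, each client site goes to its cheapest open site; total = fixed + service.
{F2, F4}: P→F4 3, Q→F2 5, R→F2 2, S→F2 2. Service 12; fixed 6; total 18.
{F1, F2}: service 13 + fixed 6 = 19
{F1, F2, F4}: P→F4 3, Q→F2 5, R→F2 2, S→F2 2. Service 12; fixed 8; total 20.
{F1, F2, F3, F4, F5}: P→F4 3, Q→F3 3, R→F2 2, S→F2 2. Service 10; fixed 18; total 28.
No other subset beats 18.

Open F2 and F4; minimum total cost 18.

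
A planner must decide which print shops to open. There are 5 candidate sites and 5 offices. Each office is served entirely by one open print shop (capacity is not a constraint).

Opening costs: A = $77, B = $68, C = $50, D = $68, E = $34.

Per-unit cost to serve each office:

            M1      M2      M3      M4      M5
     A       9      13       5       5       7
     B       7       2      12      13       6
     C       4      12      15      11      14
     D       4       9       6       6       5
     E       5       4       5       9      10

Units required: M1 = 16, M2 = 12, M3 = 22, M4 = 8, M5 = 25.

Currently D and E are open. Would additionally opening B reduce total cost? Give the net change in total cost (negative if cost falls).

No — net change +44 (cost rises by 44).

Current service cost with {D, E}: 395.
Adding B: each office re-picks its cheapest; new service cost 371, saving 24.
Extra fixed cost: 68. Net change = 68 − 24 = 44.
(Totals: 497 → 541.)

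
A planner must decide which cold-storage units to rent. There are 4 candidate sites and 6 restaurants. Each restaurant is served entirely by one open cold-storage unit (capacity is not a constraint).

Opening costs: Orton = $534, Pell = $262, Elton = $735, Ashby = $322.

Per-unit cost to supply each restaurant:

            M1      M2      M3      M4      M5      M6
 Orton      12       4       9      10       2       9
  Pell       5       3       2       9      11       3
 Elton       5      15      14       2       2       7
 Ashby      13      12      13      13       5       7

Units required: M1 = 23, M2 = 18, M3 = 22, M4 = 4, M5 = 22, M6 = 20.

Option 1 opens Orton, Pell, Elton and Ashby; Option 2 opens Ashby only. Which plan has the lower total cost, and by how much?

Option 1: {Orton, Pell, Elton, Ashby}: M1→Pell 5·23=115, M2→Pell 3·18=54, M3→Pell 2·22=44, M4→Elton 2·4=8, M5→Orton 2·22=44, M6→Pell 3·20=60. Service 325; fixed 1853; total 2178.
Option 2: {Ashby}: M1→Ashby 13·23=299, M2→Ashby 12·18=216, M3→Ashby 13·22=286, M4→Ashby 13·4=52, M5→Ashby 5·22=110, M6→Ashby 7·20=140. Service 1103; fixed 322; total 1425.
Difference: |2178 − 1425| = 753.

Option 2 is cheaper by 753.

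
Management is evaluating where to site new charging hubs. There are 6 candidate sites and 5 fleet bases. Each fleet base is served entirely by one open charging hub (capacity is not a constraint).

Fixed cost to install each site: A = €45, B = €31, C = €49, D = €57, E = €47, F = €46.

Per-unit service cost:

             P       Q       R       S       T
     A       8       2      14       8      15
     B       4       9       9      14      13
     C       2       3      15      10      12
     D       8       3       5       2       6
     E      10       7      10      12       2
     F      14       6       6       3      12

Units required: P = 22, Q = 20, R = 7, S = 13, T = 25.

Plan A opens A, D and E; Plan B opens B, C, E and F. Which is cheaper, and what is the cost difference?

Plan A: {A, D, E}: P→A 8·22=176, Q→A 2·20=40, R→D 5·7=35, S→D 2·13=26, T→E 2·25=50. Service 327; fixed 149; total 476.
Plan B: {B, C, E, F}: P→C 2·22=44, Q→C 3·20=60, R→F 6·7=42, S→F 3·13=39, T→E 2·25=50. Service 235; fixed 173; total 408.
Difference: |476 − 408| = 68.

Plan B is cheaper by 68.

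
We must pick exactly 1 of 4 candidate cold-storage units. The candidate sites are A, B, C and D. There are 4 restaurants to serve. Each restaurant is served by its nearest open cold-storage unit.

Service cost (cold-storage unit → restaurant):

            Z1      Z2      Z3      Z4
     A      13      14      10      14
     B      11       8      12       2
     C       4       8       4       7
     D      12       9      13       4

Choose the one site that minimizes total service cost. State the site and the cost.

With exactly 1 open, each restaurant uses its cheapest among the chosen.
{C}: Z1→C 4, Z2→C 8, Z3→C 4, Z4→C 7. Service cost 23.
{B}: service cost 33
{D}: service cost 38
Among all 4 size-1 choices, {C} is lowest.

Choose C only; total service cost 23.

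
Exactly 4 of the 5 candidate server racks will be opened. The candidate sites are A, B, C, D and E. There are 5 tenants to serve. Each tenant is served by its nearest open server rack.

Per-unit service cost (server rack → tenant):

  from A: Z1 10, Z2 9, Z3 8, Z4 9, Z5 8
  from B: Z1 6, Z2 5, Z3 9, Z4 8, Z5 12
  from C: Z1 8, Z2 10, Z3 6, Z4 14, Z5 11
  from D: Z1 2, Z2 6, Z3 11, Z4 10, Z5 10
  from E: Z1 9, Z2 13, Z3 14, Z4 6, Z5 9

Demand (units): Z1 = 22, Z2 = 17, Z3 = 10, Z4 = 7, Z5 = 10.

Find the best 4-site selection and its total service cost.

With exactly 4 open, each tenant uses its cheapest among the chosen.
{B, C, D, E}: Z1→D 2·22=44, Z2→B 5·17=85, Z3→C 6·10=60, Z4→E 6·7=42, Z5→E 9·10=90. Service cost 321.
{A, B, C, D}: service cost 325
{A, C, D, E}: service cost 328
Among all 5 size-4 choices, {B, C, D, E} is lowest.

Choose B, C, D and E; total service cost 321.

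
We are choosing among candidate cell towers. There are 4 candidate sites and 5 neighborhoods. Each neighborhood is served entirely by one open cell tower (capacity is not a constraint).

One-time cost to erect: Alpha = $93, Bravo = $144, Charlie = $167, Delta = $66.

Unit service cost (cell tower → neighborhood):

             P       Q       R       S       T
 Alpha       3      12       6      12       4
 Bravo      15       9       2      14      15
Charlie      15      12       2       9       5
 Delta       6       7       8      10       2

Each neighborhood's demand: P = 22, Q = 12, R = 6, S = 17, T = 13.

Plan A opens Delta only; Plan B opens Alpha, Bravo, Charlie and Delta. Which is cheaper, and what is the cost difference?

Plan A is cheaper by 285.

Plan A: {Delta}: P→Delta 6·22=132, Q→Delta 7·12=84, R→Delta 8·6=48, S→Delta 10·17=170, T→Delta 2·13=26. Service 460; fixed 66; total 526.
Plan B: {Alpha, Bravo, Charlie, Delta}: P→Alpha 3·22=66, Q→Delta 7·12=84, R→Bravo 2·6=12, S→Charlie 9·17=153, T→Delta 2·13=26. Service 341; fixed 470; total 811.
Difference: |526 − 811| = 285.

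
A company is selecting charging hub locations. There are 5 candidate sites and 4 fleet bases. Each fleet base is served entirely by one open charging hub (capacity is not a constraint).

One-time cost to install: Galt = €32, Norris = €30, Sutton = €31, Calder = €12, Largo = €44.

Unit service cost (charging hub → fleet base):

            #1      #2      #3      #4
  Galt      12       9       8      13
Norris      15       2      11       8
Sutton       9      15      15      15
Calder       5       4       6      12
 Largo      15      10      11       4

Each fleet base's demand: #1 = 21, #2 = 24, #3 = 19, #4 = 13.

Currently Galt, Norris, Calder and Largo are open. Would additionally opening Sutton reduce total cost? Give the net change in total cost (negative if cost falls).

Current service cost with {Galt, Norris, Calder, Largo}: 319.
Adding Sutton: each fleet base re-picks its cheapest; new service cost 319, saving 0.
Extra fixed cost: 31. Net change = 31 − 0 = 31.
(Totals: 437 → 468.)

No — net change +31 (cost rises by 31).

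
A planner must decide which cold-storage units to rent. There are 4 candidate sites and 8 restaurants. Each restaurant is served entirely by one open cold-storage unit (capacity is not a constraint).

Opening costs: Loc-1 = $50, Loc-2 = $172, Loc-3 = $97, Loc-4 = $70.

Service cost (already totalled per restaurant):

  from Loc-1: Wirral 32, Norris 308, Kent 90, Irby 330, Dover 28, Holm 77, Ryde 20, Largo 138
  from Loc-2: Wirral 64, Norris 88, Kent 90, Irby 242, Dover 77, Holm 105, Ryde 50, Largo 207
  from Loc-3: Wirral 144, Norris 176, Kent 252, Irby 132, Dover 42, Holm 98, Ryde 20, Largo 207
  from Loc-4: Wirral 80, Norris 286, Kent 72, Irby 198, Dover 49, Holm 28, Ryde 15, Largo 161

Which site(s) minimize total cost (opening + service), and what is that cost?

Open Loc-1, Loc-3 and Loc-4; minimum total cost 838.

For any fixed open set, each restaurant goes to its cheapest open site; total = fixed + service.
{Loc-1, Loc-3, Loc-4}: Wirral→Loc-1 32, Norris→Loc-3 176, Kent→Loc-4 72, Irby→Loc-3 132, Dover→Loc-1 28, Holm→Loc-4 28, Ryde→Loc-4 15, Largo→Loc-1 138. Service 621; fixed 217; total 838.
{Loc-1, Loc-3}: service 693 + fixed 147 = 840
{Loc-3, Loc-4}: Wirral→Loc-4 80, Norris→Loc-3 176, Kent→Loc-4 72, Irby→Loc-3 132, Dover→Loc-3 42, Holm→Loc-4 28, Ryde→Loc-4 15, Largo→Loc-4 161. Service 706; fixed 167; total 873.
{Loc-1, Loc-2, Loc-3, Loc-4}: Wirral→Loc-1 32, Norris→Loc-2 88, Kent→Loc-4 72, Irby→Loc-3 132, Dover→Loc-1 28, Holm→Loc-4 28, Ryde→Loc-4 15, Largo→Loc-1 138. Service 533; fixed 389; total 922.
No other subset beats 838.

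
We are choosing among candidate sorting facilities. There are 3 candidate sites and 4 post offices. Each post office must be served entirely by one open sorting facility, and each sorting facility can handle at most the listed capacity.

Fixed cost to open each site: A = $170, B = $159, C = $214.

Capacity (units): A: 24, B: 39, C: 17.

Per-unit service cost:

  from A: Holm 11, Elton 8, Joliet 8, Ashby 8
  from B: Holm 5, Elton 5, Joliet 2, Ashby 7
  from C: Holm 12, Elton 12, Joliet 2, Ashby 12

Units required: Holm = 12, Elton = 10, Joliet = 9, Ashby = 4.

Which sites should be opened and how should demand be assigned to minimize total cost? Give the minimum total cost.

Minimum total cost: 315

Open {B}: Holm→B 5·12=60, Elton→B 5·10=50, Joliet→B 2·9=18, Ashby→B 7·4=28.
Loads: B carries 35/39. Service 156; fixed 159; total 315.
Next best feasible plan costs 485.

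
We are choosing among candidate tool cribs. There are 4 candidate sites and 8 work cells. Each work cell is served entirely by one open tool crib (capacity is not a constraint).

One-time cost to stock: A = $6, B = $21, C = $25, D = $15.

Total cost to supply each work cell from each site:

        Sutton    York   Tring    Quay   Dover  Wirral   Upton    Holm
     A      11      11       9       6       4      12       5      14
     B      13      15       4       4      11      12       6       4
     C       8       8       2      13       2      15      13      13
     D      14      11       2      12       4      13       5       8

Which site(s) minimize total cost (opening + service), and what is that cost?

For any fixed open set, each work cell goes to its cheapest open site; total = fixed + service.
{A}: Sutton→A 11, York→A 11, Tring→A 9, Quay→A 6, Dover→A 4, Wirral→A 12, Upton→A 5, Holm→A 14. Service 72; fixed 6; total 78.
{A, D}: service 59 + fixed 21 = 80
{A, B}: service 55 + fixed 27 = 82
{A, B, C, D}: Sutton→C 8, York→C 8, Tring→C 2, Quay→B 4, Dover→C 2, Wirral→A 12, Upton→A 5, Holm→B 4. Service 45; fixed 67; total 112.
No other subset beats 78.

Open A only; minimum total cost 78.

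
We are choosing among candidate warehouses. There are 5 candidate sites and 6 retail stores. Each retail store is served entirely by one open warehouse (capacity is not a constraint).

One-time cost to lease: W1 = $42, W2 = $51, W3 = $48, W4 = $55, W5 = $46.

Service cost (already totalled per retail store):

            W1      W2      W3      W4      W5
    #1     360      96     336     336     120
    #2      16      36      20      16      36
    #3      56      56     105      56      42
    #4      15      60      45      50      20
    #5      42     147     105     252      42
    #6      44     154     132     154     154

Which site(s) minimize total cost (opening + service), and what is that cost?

For any fixed open set, each retail store goes to its cheapest open site; total = fixed + service.
{W1, W2}: #1→W2 96, #2→W1 16, #3→W1 56, #4→W1 15, #5→W1 42, #6→W1 44. Service 269; fixed 93; total 362.
{W1, W5}: service 279 + fixed 88 = 367
{W1, W2, W5}: #1→W2 96, #2→W1 16, #3→W5 42, #4→W1 15, #5→W1 42, #6→W1 44. Service 255; fixed 139; total 394.
{W1, W2, W3, W4, W5}: #1→W2 96, #2→W1 16, #3→W5 42, #4→W1 15, #5→W1 42, #6→W1 44. Service 255; fixed 242; total 497.
No other subset beats 362.

Open W1 and W2; minimum total cost 362.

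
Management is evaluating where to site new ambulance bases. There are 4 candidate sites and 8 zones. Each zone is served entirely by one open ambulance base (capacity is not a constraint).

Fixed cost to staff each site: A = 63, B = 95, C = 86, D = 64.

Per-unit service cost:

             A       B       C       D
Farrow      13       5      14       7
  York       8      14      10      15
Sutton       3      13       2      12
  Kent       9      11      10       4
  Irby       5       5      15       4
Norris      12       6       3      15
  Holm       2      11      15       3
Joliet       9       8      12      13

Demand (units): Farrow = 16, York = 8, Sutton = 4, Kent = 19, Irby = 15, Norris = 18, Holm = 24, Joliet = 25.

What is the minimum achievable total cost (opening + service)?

For any fixed open set, each zone goes to its cheapest open site; total = fixed + service.
{A, C, D}: Farrow→D 7·16=112, York→A 8·8=64, Sutton→C 2·4=8, Kent→D 4·19=76, Irby→D 4·15=60, Norris→C 3·18=54, Holm→A 2·24=48, Joliet→A 9·25=225. Service 647; fixed 213; total 860.
{A, B, D}: Farrow→B 5·16=80, York→A 8·8=64, Sutton→A 3·4=12, Kent→D 4·19=76, Irby→D 4·15=60, Norris→B 6·18=108, Holm→A 2·24=48, Joliet→B 8·25=200. Service 648; fixed 222; total 870.
{B, C, D}: service 630 + fixed 245 = 875
{A, B, C, D}: Farrow→B 5·16=80, York→A 8·8=64, Sutton→C 2·4=8, Kent→D 4·19=76, Irby→D 4·15=60, Norris→C 3·18=54, Holm→A 2·24=48, Joliet→B 8·25=200. Service 590; fixed 308; total 898.
(All 15 nonempty subsets were checked; A, C and D is lowest.)

Minimum total cost: 860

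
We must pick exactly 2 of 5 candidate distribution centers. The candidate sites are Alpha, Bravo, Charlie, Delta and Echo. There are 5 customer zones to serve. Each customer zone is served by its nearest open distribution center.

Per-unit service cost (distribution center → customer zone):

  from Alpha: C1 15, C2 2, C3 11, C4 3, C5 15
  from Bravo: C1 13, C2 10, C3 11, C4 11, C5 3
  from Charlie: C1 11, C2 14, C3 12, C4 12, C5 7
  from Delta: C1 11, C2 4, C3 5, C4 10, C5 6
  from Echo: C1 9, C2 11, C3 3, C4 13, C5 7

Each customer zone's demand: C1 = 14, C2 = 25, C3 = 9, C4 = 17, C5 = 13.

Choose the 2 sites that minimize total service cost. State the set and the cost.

Choose Alpha and Echo; total service cost 345.

With exactly 2 open, each customer zone uses its cheapest among the chosen.
{Alpha, Echo}: C1→Echo 9·14=126, C2→Alpha 2·25=50, C3→Echo 3·9=27, C4→Alpha 3·17=51, C5→Echo 7·13=91. Service cost 345.
{Alpha, Delta}: service cost 378
{Alpha, Bravo}: service cost 421
Among all 10 size-2 choices, {Alpha, Echo} is lowest.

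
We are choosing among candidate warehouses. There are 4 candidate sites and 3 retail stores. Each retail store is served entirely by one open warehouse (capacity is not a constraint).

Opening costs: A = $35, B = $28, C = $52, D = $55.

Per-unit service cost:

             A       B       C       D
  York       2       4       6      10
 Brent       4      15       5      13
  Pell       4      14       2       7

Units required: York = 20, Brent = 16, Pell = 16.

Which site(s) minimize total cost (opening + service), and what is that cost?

Open A only; minimum total cost 203.

For any fixed open set, each retail store goes to its cheapest open site; total = fixed + service.
{A}: York→A 2·20=40, Brent→A 4·16=64, Pell→A 4·16=64. Service 168; fixed 35; total 203.
{A, C}: service 136 + fixed 87 = 223
{A, B}: service 168 + fixed 63 = 231
{A, B, C, D}: service 136 + fixed 170 = 306
No other subset beats 203.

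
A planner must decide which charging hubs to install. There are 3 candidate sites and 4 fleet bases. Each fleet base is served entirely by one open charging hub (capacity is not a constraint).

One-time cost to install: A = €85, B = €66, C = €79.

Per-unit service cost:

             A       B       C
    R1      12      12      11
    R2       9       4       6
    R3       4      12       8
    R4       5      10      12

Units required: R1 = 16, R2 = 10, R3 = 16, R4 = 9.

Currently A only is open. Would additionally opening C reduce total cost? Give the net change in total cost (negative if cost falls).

No — net change +33 (cost rises by 33).

Current service cost with {A}: 391.
Adding C: each fleet base re-picks its cheapest; new service cost 345, saving 46.
Extra fixed cost: 79. Net change = 79 − 46 = 33.
(Totals: 476 → 509.)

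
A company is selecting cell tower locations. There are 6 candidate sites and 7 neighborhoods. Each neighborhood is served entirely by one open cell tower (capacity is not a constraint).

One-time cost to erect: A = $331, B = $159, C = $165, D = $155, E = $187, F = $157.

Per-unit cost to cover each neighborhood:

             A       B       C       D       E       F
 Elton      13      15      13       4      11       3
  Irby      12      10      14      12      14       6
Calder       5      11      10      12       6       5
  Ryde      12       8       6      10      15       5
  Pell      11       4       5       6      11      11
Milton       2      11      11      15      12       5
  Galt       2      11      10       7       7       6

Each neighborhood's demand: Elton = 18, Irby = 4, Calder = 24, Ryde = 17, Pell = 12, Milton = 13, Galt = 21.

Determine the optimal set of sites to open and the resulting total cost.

Open F only; minimum total cost 763.

For any fixed open set, each neighborhood goes to its cheapest open site; total = fixed + service.
{F}: Elton→F 3·18=54, Irby→F 6·4=24, Calder→F 5·24=120, Ryde→F 5·17=85, Pell→F 11·12=132, Milton→F 5·13=65, Galt→F 6·21=126. Service 606; fixed 157; total 763.
{B, F}: Elton→F 3·18=54, Irby→F 6·4=24, Calder→F 5·24=120, Ryde→F 5·17=85, Pell→B 4·12=48, Milton→F 5·13=65, Galt→F 6·21=126. Service 522; fixed 316; total 838.
{C, F}: service 534 + fixed 322 = 856
{A, B, C, D, E, F}: service 399 + fixed 1154 = 1553
No other subset beats 763.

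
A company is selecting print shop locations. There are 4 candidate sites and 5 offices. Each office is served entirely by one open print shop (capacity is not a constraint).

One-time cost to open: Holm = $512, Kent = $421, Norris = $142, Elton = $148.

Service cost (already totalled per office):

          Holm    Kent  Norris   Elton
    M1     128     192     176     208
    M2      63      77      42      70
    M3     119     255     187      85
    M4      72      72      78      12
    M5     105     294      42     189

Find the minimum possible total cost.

Minimum total cost: 647

For any fixed open set, each office goes to its cheapest open site; total = fixed + service.
{Norris, Elton}: M1→Norris 176, M2→Norris 42, M3→Elton 85, M4→Elton 12, M5→Norris 42. Service 357; fixed 290; total 647.
{Norris}: service 525 + fixed 142 = 667
{Elton}: service 564 + fixed 148 = 712
{Holm, Kent, Norris, Elton}: service 309 + fixed 1223 = 1532
No other subset beats 647.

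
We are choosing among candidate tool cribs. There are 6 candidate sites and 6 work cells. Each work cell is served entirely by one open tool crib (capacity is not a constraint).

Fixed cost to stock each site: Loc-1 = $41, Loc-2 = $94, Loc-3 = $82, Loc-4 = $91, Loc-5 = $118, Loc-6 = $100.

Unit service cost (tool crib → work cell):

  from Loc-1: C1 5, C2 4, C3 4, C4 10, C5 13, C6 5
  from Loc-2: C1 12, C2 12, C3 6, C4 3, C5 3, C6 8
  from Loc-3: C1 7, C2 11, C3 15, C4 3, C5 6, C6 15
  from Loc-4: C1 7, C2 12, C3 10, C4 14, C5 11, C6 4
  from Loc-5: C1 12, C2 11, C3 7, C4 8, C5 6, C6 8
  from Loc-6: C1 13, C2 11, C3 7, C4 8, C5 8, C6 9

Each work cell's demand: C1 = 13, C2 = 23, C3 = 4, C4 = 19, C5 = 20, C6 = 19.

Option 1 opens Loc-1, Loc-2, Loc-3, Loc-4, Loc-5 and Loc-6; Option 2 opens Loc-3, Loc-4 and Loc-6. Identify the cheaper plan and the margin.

Option 1 is cheaper by 6.

Option 1: {Loc-1, Loc-2, Loc-3, Loc-4, Loc-5, Loc-6}: C1→Loc-1 5·13=65, C2→Loc-1 4·23=92, C3→Loc-1 4·4=16, C4→Loc-2 3·19=57, C5→Loc-2 3·20=60, C6→Loc-4 4·19=76. Service 366; fixed 526; total 892.
Option 2: {Loc-3, Loc-4, Loc-6}: C1→Loc-3 7·13=91, C2→Loc-3 11·23=253, C3→Loc-6 7·4=28, C4→Loc-3 3·19=57, C5→Loc-3 6·20=120, C6→Loc-4 4·19=76. Service 625; fixed 273; total 898.
Difference: |892 − 898| = 6.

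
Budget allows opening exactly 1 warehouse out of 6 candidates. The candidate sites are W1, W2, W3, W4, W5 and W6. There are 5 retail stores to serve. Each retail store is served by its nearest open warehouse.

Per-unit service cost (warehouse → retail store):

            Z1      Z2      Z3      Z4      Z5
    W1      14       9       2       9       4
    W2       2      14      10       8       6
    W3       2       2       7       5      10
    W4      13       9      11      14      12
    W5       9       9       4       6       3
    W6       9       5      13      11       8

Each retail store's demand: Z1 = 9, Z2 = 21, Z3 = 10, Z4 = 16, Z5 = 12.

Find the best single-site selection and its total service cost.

With exactly 1 open, each retail store uses its cheapest among the chosen.
{W3}: Z1→W3 2·9=18, Z2→W3 2·21=42, Z3→W3 7·10=70, Z4→W3 5·16=80, Z5→W3 10·12=120. Service cost 330.
{W5}: service cost 442
{W1}: service cost 527
Among all 6 size-1 choices, {W3} is lowest.

Choose W3 only; total service cost 330.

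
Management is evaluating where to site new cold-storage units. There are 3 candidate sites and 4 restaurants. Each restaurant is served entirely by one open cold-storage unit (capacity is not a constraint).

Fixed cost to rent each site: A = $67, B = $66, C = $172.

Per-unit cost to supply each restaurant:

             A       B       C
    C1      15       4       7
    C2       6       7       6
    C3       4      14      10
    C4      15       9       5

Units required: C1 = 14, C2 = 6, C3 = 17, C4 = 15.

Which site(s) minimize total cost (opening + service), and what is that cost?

For any fixed open set, each restaurant goes to its cheapest open site; total = fixed + service.
{A, B}: C1→B 4·14=56, C2→A 6·6=36, C3→A 4·17=68, C4→B 9·15=135. Service 295; fixed 133; total 428.
{A, C}: C1→C 7·14=98, C2→A 6·6=36, C3→A 4·17=68, C4→C 5·15=75. Service 277; fixed 239; total 516.
{B}: C1→B 4·14=56, C2→B 7·6=42, C3→B 14·17=238, C4→B 9·15=135. Service 471; fixed 66; total 537.
{A, B, C}: C1→B 4·14=56, C2→A 6·6=36, C3→A 4·17=68, C4→C 5·15=75. Service 235; fixed 305; total 540.
No other subset beats 428.

Open A and B; minimum total cost 428.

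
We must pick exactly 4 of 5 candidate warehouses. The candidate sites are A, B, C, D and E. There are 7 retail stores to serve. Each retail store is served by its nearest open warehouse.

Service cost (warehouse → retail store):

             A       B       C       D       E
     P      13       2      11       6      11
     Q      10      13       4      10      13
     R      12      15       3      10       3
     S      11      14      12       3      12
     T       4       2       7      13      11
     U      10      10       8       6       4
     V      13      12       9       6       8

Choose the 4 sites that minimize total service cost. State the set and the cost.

With exactly 4 open, each retail store uses its cheapest among the chosen.
{B, C, D, E}: P→B 2, Q→C 4, R→C 3, S→D 3, T→B 2, U→E 4, V→D 6. Service cost 24.
{A, B, C, D}: service cost 26
{A, B, D, E}: service cost 30
Among all 5 size-4 choices, {B, C, D, E} is lowest.

Choose B, C, D and E; total service cost 24.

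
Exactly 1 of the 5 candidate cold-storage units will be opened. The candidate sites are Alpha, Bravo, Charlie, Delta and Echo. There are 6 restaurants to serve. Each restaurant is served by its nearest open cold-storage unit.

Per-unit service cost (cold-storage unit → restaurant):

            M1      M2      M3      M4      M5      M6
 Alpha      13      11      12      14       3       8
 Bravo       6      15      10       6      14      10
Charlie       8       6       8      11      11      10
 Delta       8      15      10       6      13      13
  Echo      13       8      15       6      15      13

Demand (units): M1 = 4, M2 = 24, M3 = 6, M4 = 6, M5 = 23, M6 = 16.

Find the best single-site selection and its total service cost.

With exactly 1 open, each restaurant uses its cheapest among the chosen.
{Alpha}: M1→Alpha 13·4=52, M2→Alpha 11·24=264, M3→Alpha 12·6=72, M4→Alpha 14·6=84, M5→Alpha 3·23=69, M6→Alpha 8·16=128. Service cost 669.
{Charlie}: service cost 703
{Echo}: service cost 923
Among all 5 size-1 choices, {Alpha} is lowest.

Choose Alpha only; total service cost 669.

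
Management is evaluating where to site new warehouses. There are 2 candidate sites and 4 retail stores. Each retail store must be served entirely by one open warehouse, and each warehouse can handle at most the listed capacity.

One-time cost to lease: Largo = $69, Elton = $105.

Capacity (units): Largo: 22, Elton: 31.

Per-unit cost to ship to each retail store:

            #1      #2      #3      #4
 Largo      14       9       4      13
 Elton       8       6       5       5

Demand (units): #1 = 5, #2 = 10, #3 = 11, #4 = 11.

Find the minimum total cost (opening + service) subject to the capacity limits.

Open {Largo, Elton}: #1→Elton 8·5=40, #2→Elton 6·10=60, #3→Largo 4·11=44, #4→Elton 5·11=55.
Loads: Largo carries 11/22, Elton carries 26/31. Service 199; fixed 174; total 373.
Next best feasible plan costs 403.

Minimum total cost: 373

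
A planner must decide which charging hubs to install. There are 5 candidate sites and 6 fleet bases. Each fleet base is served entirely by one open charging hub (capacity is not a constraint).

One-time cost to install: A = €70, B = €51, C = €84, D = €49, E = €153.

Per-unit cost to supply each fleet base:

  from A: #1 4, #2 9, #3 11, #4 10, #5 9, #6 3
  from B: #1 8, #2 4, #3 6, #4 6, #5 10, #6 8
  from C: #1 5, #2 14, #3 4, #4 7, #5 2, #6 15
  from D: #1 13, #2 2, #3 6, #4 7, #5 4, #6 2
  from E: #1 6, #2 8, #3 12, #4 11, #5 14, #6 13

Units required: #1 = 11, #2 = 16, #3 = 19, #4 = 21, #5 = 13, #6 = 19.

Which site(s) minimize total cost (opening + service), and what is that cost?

Open C and D; minimum total cost 507.

For any fixed open set, each fleet base goes to its cheapest open site; total = fixed + service.
{C, D}: #1→C 5·11=55, #2→D 2·16=32, #3→C 4·19=76, #4→C 7·21=147, #5→C 2·13=26, #6→D 2·19=38. Service 374; fixed 133; total 507.
{B, C, D}: #1→C 5·11=55, #2→D 2·16=32, #3→C 4·19=76, #4→B 6·21=126, #5→C 2·13=26, #6→D 2·19=38. Service 353; fixed 184; total 537.
{A, D}: #1→A 4·11=44, #2→D 2·16=32, #3→D 6·19=114, #4→D 7·21=147, #5→D 4·13=52, #6→D 2·19=38. Service 427; fixed 119; total 546.
{A, B, C, D, E}: service 342 + fixed 407 = 749
No other subset beats 507.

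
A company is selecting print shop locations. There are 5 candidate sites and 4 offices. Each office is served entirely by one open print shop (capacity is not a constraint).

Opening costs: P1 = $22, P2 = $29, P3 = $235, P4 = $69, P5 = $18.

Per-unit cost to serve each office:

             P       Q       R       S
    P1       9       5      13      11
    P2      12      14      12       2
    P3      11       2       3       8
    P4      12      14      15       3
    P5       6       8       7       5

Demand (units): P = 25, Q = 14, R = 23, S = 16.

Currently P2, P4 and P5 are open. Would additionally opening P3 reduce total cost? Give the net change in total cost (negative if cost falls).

Current service cost with {P2, P4, P5}: 455.
Adding P3: each office re-picks its cheapest; new service cost 279, saving 176.
Extra fixed cost: 235. Net change = 235 − 176 = 59.
(Totals: 571 → 630.)

No — net change +59 (cost rises by 59).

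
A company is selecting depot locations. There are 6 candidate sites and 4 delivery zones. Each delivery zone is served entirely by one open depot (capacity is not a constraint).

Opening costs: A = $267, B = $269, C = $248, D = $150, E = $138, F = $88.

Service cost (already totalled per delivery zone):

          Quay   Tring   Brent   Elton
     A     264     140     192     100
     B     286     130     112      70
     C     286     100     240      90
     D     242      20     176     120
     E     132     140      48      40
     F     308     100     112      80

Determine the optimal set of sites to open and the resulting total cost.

For any fixed open set, each delivery zone goes to its cheapest open site; total = fixed + service.
{E}: Quay→E 132, Tring→E 140, Brent→E 48, Elton→E 40. Service 360; fixed 138; total 498.
{D, E}: service 240 + fixed 288 = 528
{E, F}: Quay→E 132, Tring→F 100, Brent→E 48, Elton→E 40. Service 320; fixed 226; total 546.
{A, B, C, D, E, F}: Quay→E 132, Tring→D 20, Brent→E 48, Elton→E 40. Service 240; fixed 1160; total 1400.
No other subset beats 498.

Open E only; minimum total cost 498.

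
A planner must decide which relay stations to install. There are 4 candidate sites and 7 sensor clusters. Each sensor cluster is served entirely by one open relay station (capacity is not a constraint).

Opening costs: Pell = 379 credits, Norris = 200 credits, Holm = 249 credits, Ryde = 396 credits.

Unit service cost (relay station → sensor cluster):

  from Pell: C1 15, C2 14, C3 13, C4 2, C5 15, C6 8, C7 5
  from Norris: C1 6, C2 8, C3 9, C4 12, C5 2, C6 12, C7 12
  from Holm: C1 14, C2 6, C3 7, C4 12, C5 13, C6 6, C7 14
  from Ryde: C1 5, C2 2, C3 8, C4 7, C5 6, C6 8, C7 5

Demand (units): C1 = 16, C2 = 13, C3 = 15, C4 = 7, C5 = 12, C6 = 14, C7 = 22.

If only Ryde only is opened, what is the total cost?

Each sensor cluster is assigned to its cheapest site among the open ones.
{Ryde}: C1→Ryde 5·16=80, C2→Ryde 2·13=26, C3→Ryde 8·15=120, C4→Ryde 7·7=49, C5→Ryde 6·12=72, C6→Ryde 8·14=112, C7→Ryde 5·22=110. Service 569; fixed 396; total 965.

Total cost: 965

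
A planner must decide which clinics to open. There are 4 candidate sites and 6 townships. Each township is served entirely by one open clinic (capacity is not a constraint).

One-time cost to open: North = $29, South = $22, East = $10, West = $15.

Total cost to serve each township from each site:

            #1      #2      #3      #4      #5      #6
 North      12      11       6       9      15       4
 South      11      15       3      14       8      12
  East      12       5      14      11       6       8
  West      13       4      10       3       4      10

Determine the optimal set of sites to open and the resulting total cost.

For any fixed open set, each township goes to its cheapest open site; total = fixed + service.
{West}: #1→West 13, #2→West 4, #3→West 10, #4→West 3, #5→West 4, #6→West 10. Service 44; fixed 15; total 59.
{East}: service 56 + fixed 10 = 66
{East, West}: #1→East 12, #2→West 4, #3→West 10, #4→West 3, #5→West 4, #6→East 8. Service 41; fixed 25; total 66.
{North, South, East, West}: service 29 + fixed 76 = 105
No other subset beats 59.

Open West only; minimum total cost 59.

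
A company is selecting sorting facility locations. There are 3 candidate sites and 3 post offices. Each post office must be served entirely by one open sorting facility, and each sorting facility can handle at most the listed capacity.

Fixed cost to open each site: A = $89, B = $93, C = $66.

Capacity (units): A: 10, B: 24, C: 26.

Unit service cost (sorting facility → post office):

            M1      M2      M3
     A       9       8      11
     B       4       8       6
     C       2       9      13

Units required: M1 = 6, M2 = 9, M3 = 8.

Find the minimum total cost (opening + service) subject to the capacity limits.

Open {B}: M1→B 4·6=24, M2→B 8·9=72, M3→B 6·8=48.
Loads: B carries 23/24. Service 144; fixed 93; total 237.
Next best feasible plan costs 263.

Minimum total cost: 237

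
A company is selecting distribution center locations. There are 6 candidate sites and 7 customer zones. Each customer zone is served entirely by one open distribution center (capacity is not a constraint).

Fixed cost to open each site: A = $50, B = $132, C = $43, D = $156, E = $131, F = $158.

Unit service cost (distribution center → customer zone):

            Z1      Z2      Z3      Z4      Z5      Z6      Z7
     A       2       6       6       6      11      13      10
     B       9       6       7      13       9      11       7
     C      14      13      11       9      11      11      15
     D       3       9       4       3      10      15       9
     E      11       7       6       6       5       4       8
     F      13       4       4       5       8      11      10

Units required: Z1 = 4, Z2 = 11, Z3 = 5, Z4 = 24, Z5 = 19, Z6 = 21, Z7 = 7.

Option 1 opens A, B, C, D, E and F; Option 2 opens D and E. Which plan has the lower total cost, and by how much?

Option 2 is cheaper by 339.

Option 1: {A, B, C, D, E, F}: Z1→A 2·4=8, Z2→F 4·11=44, Z3→D 4·5=20, Z4→D 3·24=72, Z5→E 5·19=95, Z6→E 4·21=84, Z7→B 7·7=49. Service 372; fixed 670; total 1042.
Option 2: {D, E}: Z1→D 3·4=12, Z2→E 7·11=77, Z3→D 4·5=20, Z4→D 3·24=72, Z5→E 5·19=95, Z6→E 4·21=84, Z7→E 8·7=56. Service 416; fixed 287; total 703.
Difference: |1042 − 703| = 339.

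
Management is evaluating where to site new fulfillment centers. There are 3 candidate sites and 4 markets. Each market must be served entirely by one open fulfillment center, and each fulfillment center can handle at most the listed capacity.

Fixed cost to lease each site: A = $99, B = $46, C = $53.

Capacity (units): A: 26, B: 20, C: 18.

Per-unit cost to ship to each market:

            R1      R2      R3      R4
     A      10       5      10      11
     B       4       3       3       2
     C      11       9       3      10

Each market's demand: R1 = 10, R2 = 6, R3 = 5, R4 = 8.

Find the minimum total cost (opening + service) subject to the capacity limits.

Open {B, C}: R1→B 4·10=40, R2→C 9·6=54, R3→C 3·5=15, R4→B 2·8=16.
Loads: B carries 18/20, C carries 11/18. Service 125; fixed 99; total 224.
Next best feasible plan costs 252.

Minimum total cost: 224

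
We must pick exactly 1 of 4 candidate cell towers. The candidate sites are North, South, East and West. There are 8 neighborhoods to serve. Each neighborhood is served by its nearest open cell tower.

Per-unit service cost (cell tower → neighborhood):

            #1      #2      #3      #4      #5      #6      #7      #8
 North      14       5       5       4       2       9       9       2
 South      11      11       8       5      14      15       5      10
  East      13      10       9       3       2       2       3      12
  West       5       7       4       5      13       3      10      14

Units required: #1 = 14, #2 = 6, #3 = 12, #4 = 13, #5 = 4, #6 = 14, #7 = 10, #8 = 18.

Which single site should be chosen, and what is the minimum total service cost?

Choose North only; total service cost 598.

With exactly 1 open, each neighborhood uses its cheapest among the chosen.
{North}: #1→North 14·14=196, #2→North 5·6=30, #3→North 5·12=60, #4→North 4·13=52, #5→North 2·4=8, #6→North 9·14=126, #7→North 9·10=90, #8→North 2·18=36. Service cost 598.
{East}: service cost 671
{West}: service cost 671
Among all 4 size-1 choices, {North} is lowest.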